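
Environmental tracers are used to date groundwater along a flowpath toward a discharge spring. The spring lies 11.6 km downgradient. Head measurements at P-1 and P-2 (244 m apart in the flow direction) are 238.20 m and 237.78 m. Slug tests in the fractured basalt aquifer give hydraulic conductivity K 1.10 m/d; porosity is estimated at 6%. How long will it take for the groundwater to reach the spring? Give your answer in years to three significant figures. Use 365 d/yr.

1010 years

Hydraulic gradient i = (238.20 − 237.78) / 244 = 0.42 / 244 = 0.001721
Specific discharge q = 1.10 × 0.001721 = 0.001893 m/d
v = Ki/n = 1.10·0.001721/0.06 = 0.03156 m/d
L = 11.6 km = 11600 m
t = L / v = 11600 / 0.03156 = 367600 d
   = 367600 / 365 = 1010 yr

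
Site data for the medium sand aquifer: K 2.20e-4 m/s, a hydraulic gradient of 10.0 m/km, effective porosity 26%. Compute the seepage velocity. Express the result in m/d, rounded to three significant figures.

0.731 m/d

K = 2.20e-4 m/s × 86400 s/d = 19.01 m/d
Darcy flux q = K·i = 19.01 × 0.010 = 0.1901 m/d
v_s = q/n_e = 0.1901/0.26 = 0.7311 m/d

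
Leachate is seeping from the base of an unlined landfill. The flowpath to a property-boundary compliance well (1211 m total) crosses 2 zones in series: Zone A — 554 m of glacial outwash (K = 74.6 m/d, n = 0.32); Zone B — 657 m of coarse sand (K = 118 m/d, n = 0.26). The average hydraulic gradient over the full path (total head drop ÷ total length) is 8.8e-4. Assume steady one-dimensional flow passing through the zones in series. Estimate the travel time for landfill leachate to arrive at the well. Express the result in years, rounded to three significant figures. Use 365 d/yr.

Steady 1-D flow in series ⇒ the Darcy flux q is identical in every zone and the zone head losses add (resistances L/K in series).
Σ(L/K) = 554/74.6 + 657/118 = 7.426 + 5.568 = 12.99 d
K_eq = L_total / Σ(L/K) = 1211 / 12.99 = 93.20 m/d
q = K_eq · i = 93.20 × 8.8e-4 = 0.08201 m/d (same in every zone)
Zone A: v = q/n = 0.08201/0.32 = 0.2563 m/d → t_A = 554/0.2563 = 2162 d
Zone B: v = q/n = 0.08201/0.26 = 0.3154 m/d → t_B = 657/0.3154 = 2083 d
Total t = 2162 + 2083 = 4244 d
   = 4244 / 365 = 11.6 yr

11.6 years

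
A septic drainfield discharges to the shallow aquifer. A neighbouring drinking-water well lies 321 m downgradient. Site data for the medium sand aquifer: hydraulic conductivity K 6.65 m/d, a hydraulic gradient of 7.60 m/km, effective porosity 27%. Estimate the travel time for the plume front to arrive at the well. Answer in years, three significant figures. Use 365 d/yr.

q = Ki = 6.65 × 0.0076 = 0.05054 m/d
Average linear velocity = 0.05054 / 0.27 = 0.1872 m/d
t = L / v = 321 / 0.1872 = 1715 d
   = 1715 / 365 = 4.70 yr

4.70 years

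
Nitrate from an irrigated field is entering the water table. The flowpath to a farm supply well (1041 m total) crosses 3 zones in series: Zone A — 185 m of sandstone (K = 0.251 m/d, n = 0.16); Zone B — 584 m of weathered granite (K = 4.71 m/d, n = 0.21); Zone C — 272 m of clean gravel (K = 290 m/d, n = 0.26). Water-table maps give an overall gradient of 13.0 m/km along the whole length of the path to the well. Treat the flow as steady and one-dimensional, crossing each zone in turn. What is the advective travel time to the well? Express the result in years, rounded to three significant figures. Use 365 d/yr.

Continuity: the same q passes through each zone, so ΔH = q·Σ(L_j/K_j) — the zones act as resistances in series.
Σ(L/K) = 185/0.251 + 584/4.71 + 272/290 = 737.1 + 124.0 + 0.9379 = 862.0 d
K_eq = L_total / Σ(L/K) = 1041 / 862.0 = 1.208 m/d
q = K_eq · i = 1.208 × 0.013 = 0.01570 m/d (same in every zone)
Zone A: v = q/n = 0.01570/0.16 = 0.09812 m/d → t_A = 185/0.09812 = 1885 d
Zone B: v = q/n = 0.01570/0.21 = 0.07476 m/d → t_B = 584/0.07476 = 7812 d
Zone C: v = q/n = 0.01570/0.26 = 0.06038 m/d → t_C = 272/0.06038 = 4504 d
Total t = 1885 + 7812 + 4504 = 14200 d
   = 14200 / 365 = 38.9 yr

38.9 years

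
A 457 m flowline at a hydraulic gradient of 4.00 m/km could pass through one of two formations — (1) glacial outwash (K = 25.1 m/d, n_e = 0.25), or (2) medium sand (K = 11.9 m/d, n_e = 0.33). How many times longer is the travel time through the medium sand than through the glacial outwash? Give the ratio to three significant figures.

Unit 1 (glacial outwash): v = 25.1×0.0040/0.25 = 0.4016 m/d, t = 457/0.4016 = 1138 d
Unit 2 (medium sand): v = 11.9×0.0040/0.33 = 0.1442 m/d, t = 457/0.1442 = 3168 d
t(medium sand) / t(glacial outwash) = 3168/1138 = 2.78

2.78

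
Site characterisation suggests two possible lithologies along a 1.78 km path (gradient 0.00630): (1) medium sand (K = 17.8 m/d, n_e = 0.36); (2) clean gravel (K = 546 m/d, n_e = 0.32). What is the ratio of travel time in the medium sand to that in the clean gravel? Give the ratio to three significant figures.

34.5

Unit 1 (medium sand): v = 17.8×0.0063/0.36 = 0.3115 m/d, t = 1780/0.3115 = 5714 d
Unit 2 (clean gravel): v = 546×0.0063/0.32 = 10.75 m/d, t = 1780/10.75 = 165.6 d
t(medium sand) / t(clean gravel) = 5714/165.6 = 34.5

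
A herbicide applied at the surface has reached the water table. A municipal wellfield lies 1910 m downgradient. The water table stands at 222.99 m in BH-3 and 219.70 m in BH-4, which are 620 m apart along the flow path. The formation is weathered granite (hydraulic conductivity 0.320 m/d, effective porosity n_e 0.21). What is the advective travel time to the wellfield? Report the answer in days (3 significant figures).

236000 days

Hydraulic gradient i = (222.99 − 219.70) / 620 = 3.29 / 620 = 0.005306
Darcy flux q = K·i = 0.320 × 0.005306 = 0.001698 m/d
Average linear velocity = 0.001698 / 0.21 = 0.008086 m/d
t = L / v = 1910 / 0.008086 = 236200 d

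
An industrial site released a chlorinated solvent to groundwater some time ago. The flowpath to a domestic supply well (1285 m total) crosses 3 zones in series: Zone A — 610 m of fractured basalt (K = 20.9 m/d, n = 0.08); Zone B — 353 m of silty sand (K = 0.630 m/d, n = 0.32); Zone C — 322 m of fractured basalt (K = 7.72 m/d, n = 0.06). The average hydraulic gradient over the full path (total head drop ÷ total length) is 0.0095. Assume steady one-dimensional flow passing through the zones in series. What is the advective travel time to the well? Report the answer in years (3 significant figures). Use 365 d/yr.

Continuity: the same q passes through each zone, so ΔH = q·Σ(L_j/K_j) — the zones act as resistances in series.
Σ(L/K) = 610/20.9 + 353/0.630 + 322/7.72 = 29.19 + 560.3 + 41.71 = 631.2 d
K_eq = L_total / Σ(L/K) = 1285 / 631.2 = 2.036 m/d
q = K_eq · i = 2.036 × 0.0095 = 0.01934 m/d (same in every zone)
Zone A: v = q/n = 0.01934/0.08 = 0.2417 m/d → t_A = 610/0.2417 = 2523 d
Zone B: v = q/n = 0.01934/0.32 = 0.06044 m/d → t_B = 353/0.06044 = 5841 d
Zone C: v = q/n = 0.01934/0.06 = 0.3223 m/d → t_C = 322/0.3223 = 999.0 d
Total t = 2523 + 5841 + 999.0 = 9363 d
   = 9363 / 365 = 25.7 yr

25.7 years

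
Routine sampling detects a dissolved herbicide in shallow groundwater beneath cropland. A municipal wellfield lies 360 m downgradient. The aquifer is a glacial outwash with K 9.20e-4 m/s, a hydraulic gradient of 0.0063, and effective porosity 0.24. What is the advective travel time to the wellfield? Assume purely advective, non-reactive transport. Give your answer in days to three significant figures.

K = 9.20e-4 m/s × 86400 s/d = 79.49 m/d
Specific discharge q = 79.49 × 0.0063 = 0.5008 m/d
v = Ki/n = 79.49·0.0063/0.24 = 2.087 m/d
t = L / v = 360 / 2.087 = 172.5 d

173 days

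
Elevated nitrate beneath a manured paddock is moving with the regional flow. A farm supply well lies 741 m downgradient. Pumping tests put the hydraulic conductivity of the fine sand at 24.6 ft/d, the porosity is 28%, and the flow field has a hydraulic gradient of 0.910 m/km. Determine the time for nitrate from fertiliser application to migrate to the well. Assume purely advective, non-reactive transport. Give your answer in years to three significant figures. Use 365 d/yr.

K = 24.6 ft/d × 0.3048 = 7.498 m/d
Darcy flux q = K·i = 7.498 × 9.1e-4 = 0.006823 m/d
v_s = q/n_e = 0.006823/0.28 = 0.02437 m/d
t = L / v = 741 / 0.02437 = 30410 d
   = 30410 / 365 = 83.3 yr

83.3 years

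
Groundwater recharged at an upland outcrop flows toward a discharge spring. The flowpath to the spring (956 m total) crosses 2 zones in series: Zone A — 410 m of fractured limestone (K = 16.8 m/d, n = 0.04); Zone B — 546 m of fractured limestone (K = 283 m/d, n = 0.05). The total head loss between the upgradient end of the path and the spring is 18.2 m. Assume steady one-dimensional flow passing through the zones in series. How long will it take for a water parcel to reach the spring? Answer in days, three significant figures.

63.2 days

Continuity: the same q passes through each zone, so ΔH = q·Σ(L_j/K_j) — the zones act as resistances in series.
Σ(L/K) = 410/16.8 + 546/283 = 24.40 + 1.929 = 26.33 d
q = ΔH / Σ(L/K) = 18.2 / 26.33 = 0.6911 m/d (same in every zone)
Zone A: v = q/n = 0.6911/0.04 = 17.28 m/d → t_A = 410/17.28 = 23.73 d
Zone B: v = q/n = 0.6911/0.05 = 13.82 m/d → t_B = 546/13.82 = 39.50 d
Total t = 23.73 + 39.50 = 63.23 d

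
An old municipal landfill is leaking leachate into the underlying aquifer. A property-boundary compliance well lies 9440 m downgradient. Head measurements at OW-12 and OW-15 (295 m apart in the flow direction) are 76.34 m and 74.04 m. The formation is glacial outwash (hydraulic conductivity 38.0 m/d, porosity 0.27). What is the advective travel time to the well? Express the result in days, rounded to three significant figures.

8600 days

Hydraulic gradient i = (76.34 − 74.04) / 295 = 2.30 / 295 = 0.007797
Specific discharge q = 38.0 × 0.007797 = 0.2963 m/d
Average linear velocity = 0.2963 / 0.27 = 1.097 m/d
t = L / v = 9440 / 1.097 = 8603 d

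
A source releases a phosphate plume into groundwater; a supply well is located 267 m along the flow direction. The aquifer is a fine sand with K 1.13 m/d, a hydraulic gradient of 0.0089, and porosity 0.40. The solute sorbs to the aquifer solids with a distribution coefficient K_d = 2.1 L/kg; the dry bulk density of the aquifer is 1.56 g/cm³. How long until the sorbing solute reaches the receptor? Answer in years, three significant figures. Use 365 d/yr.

Specific discharge q = 1.13 × 0.0089 = 0.01006 m/d
Seepage velocity v = q / n = 0.01006 / 0.40 = 0.02514 m/d
Retardation R = 1 + ρ_b·K_d/n = 1 + 1.56×2.1/0.40 = 9.190
Contaminant velocity v_c = v/R = 0.02514/9.190 = 0.002736 m/d
t = L/v_c = 267/0.002736 = 97590 d
   = 97590/365 = 267 yr

267 years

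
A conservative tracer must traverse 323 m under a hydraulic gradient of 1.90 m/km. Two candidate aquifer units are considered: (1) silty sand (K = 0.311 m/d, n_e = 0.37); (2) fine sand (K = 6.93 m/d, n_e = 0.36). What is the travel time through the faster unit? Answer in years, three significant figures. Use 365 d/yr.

24.2 years

Unit 1 (silty sand): v = 0.311×0.0019/0.37 = 0.001597 m/d, t = 323/0.001597 = 202300 d
Unit 2 (fine sand): v = 6.93×0.0019/0.36 = 0.03658 m/d, t = 323/0.03658 = 8831 d
Faster: 8831 d / 365 = 24.2 yr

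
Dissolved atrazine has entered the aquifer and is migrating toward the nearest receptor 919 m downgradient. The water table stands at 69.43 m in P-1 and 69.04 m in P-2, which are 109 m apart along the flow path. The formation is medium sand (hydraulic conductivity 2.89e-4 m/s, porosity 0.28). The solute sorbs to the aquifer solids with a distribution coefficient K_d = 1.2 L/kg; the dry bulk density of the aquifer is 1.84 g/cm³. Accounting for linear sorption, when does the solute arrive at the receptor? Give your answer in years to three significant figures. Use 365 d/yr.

Hydraulic gradient i = (69.43 − 69.04) / 109 = 0.39 / 109 = 0.003578
K = 2.89e-4 m/s × 86400 s/d = 24.97 m/d
q = Ki = 24.97 × 0.003578 = 0.08934 m/d
v_s = q/n_e = 0.08934/0.28 = 0.3191 m/d
Retardation R = 1 + ρ_b·K_d/n = 1 + 1.84×1.2/0.28 = 8.886
Contaminant velocity v_c = v/R = 0.3191/8.886 = 0.03591 m/d
t = L/v_c = 919/0.03591 = 25590 d
   = 25590/365 = 70.1 yr

70.1 years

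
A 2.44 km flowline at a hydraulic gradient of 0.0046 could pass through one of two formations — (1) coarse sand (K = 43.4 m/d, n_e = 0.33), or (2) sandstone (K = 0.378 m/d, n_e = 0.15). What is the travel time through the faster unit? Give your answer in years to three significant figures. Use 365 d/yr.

Unit 1 (coarse sand): v = 43.4×0.0046/0.33 = 0.6050 m/d, t = 2440/0.6050 = 4033 d
Unit 2 (sandstone): v = 0.378×0.0046/0.15 = 0.01159 m/d, t = 2440/0.01159 = 210500 d
Faster: 4033 d / 365 = 11.1 yr

11.1 years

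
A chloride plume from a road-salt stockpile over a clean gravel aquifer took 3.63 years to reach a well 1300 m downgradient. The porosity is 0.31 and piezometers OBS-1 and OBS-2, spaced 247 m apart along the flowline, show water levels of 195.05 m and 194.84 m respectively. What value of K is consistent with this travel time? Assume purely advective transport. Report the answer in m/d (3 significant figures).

358 m/d

Hydraulic gradient i = (195.05 − 194.84) / 247 = 0.21 / 247 = 8.502e-4
t = 3.63 years = 1325 d
v = L / t = 1300 / 1325 = 0.9812 m/d
K = v · n / i = 0.9812 × 0.31 / 8.502e-4 = 358 m/d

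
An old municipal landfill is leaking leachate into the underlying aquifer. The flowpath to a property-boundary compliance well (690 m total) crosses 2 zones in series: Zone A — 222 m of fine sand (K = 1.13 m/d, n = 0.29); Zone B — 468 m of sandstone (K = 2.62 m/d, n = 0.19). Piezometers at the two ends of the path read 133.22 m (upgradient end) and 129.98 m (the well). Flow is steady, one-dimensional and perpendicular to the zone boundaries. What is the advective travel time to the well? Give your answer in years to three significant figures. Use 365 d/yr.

Total head drop ΔH = 133.22 − 129.98 = 3.24 m
Continuity: the same q passes through each zone, so ΔH = q·Σ(L_j/K_j) — the zones act as resistances in series.
Σ(L/K) = 222/1.13 + 468/2.62 = 196.5 + 178.6 = 375.1 d
q = ΔH / Σ(L/K) = 3.24 / 375.1 = 0.008638 m/d (same in every zone)
Zone A: v = q/n = 0.008638/0.29 = 0.02979 m/d → t_A = 222/0.02979 = 7453 d
Zone B: v = q/n = 0.008638/0.19 = 0.04546 m/d → t_B = 468/0.04546 = 10290 d
Total t = 7453 + 10290 = 17750 d
   = 17750 / 365 = 48.6 yr

48.6 years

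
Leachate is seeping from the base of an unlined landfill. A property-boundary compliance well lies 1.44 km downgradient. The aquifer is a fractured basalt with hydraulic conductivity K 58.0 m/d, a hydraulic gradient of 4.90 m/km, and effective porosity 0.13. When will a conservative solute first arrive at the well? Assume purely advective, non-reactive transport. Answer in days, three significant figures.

Darcy flux q = K·i = 58.0 × 0.0049 = 0.2842 m/d
v = Ki/n = 58.0·0.0049/0.13 = 2.186 m/d
L = 1.44 km = 1440 m
t = L / v = 1440 / 2.186 = 658.7 d

659 days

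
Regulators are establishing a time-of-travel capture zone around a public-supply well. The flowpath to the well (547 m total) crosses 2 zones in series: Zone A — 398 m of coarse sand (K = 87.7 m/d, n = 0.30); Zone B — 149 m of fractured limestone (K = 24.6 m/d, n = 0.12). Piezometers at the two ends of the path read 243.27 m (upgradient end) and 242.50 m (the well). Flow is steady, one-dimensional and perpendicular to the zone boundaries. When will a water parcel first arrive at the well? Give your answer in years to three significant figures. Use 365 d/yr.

Total head drop ΔH = 243.27 − 242.50 = 0.77 m
Steady 1-D flow in series ⇒ the Darcy flux q is identical in every zone and the zone head losses add (resistances L/K in series).
Σ(L/K) = 398/87.7 + 149/24.6 = 4.538 + 6.057 = 10.60 d
q = ΔH / Σ(L/K) = 0.77 / 10.60 = 0.07268 m/d (same in every zone)
Zone A: v = q/n = 0.07268/0.30 = 0.2423 m/d → t_A = 398/0.2423 = 1643 d
Zone B: v = q/n = 0.07268/0.12 = 0.6056 m/d → t_B = 149/0.6056 = 246.0 d
Total t = 1643 + 246.0 = 1889 d
   = 1889 / 365 = 5.18 yr

5.18 years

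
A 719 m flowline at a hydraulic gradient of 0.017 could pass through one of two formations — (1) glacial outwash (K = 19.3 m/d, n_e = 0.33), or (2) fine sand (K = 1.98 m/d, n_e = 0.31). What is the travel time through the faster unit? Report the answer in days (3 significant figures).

Unit 1 (glacial outwash): v = 19.3×0.017/0.33 = 0.9942 m/d, t = 719/0.9942 = 723.2 d
Unit 2 (fine sand): v = 1.98×0.017/0.31 = 0.1086 m/d, t = 719/0.1086 = 6622 d
Faster unit: t = 723 d

723 days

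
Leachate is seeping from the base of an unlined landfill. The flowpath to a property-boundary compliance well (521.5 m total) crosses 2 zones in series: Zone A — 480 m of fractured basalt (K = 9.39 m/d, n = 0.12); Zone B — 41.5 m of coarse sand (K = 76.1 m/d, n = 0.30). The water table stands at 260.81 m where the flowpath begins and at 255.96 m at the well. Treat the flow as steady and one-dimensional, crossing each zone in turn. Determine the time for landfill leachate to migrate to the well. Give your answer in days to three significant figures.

Total head drop ΔH = 260.81 − 255.96 = 4.85 m
Continuity: the same q passes through each zone, so ΔH = q·Σ(L_j/K_j) — the zones act as resistances in series.
Σ(L/K) = 480/9.39 + 41.5/76.1 = 51.12 + 0.5453 = 51.66 d
q = ΔH / Σ(L/K) = 4.85 / 51.66 = 0.09388 m/d (same in every zone)
Zone A: v = q/n = 0.09388/0.12 = 0.7823 m/d → t_A = 480/0.7823 = 613.6 d
Zone B: v = q/n = 0.09388/0.30 = 0.3129 m/d → t_B = 41.5/0.3129 = 132.6 d
Total t = 613.6 + 132.6 = 746.2 d

746 days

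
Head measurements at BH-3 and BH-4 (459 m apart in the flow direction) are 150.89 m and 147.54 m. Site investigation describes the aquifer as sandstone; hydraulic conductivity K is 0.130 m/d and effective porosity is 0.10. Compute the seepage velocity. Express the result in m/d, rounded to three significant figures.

Hydraulic gradient i = (150.89 − 147.54) / 459 = 3.35 / 459 = 0.007298
q = Ki = 0.130 × 0.007298 = 9.488e-4 m/d
Average linear velocity = 9.488e-4 / 0.10 = 0.009488 m/d

0.00949 m/d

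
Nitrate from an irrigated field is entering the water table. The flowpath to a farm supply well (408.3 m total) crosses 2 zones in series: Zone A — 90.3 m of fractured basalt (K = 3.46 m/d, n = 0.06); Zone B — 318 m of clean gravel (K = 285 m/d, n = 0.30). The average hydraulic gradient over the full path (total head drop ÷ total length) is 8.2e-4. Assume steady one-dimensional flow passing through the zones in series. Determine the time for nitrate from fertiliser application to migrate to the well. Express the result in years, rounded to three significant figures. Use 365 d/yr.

For zones in series the flux q is common to all zones; the equivalent conductivity is the harmonic (thickness-weighted) mean, K_eq = L_total / Σ(L_j/K_j).
Σ(L/K) = 90.3/3.46 + 318/285 = 26.10 + 1.116 = 27.21 d
K_eq = L_total / Σ(L/K) = 408.3 / 27.21 = 15.00 m/d
q = K_eq · i = 15.00 × 8.2e-4 = 0.01230 m/d (same in every zone)
Zone A: v = q/n = 0.01230/0.06 = 0.2050 m/d → t_A = 90.3/0.2050 = 440.4 d
Zone B: v = q/n = 0.01230/0.30 = 0.04101 m/d → t_B = 318/0.04101 = 7754 d
Total t = 440.4 + 7754 = 8195 d
   = 8195 / 365 = 22.5 yr

22.5 years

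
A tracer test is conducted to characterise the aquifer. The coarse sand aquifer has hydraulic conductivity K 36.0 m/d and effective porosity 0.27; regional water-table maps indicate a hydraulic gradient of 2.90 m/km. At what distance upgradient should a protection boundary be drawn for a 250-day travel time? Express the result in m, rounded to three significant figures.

96.7 m

Darcy flux q = K·i = 36.0 × 0.0029 = 0.1044 m/d
v = Ki/n = 36.0·0.0029/0.27 = 0.3867 m/d
L = v × T = 0.3867 × 250 = 96.67 m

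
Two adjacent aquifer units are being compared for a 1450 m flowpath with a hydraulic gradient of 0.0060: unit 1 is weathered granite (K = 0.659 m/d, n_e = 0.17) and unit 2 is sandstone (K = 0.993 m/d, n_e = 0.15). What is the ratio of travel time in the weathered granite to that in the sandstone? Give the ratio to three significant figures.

1.71

Unit 1 (weathered granite): v = 0.659×0.0060/0.17 = 0.02326 m/d, t = 1450/0.02326 = 62340 d
Unit 2 (sandstone): v = 0.993×0.0060/0.15 = 0.03972 m/d, t = 1450/0.03972 = 36510 d
t(weathered granite) / t(sandstone) = 62340/36510 = 1.71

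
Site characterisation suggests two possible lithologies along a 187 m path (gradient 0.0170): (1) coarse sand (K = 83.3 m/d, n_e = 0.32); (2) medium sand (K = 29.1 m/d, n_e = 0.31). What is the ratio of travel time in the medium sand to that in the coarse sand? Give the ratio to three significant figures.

2.77

Unit 1 (coarse sand): v = 83.3×0.017/0.32 = 4.425 m/d, t = 187/4.425 = 42.26 d
Unit 2 (medium sand): v = 29.1×0.017/0.31 = 1.596 m/d, t = 187/1.596 = 117.2 d
t(medium sand) / t(coarse sand) = 117.2/42.26 = 2.77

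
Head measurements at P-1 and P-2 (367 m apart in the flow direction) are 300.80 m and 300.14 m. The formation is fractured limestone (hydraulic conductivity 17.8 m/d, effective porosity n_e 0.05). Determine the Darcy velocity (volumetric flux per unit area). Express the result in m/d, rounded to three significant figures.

0.0320 m/d

Hydraulic gradient i = (300.80 − 300.14) / 367 = 0.66 / 367 = 0.001798
Specific discharge q = 17.8 × 0.001798 = 0.03201 m/d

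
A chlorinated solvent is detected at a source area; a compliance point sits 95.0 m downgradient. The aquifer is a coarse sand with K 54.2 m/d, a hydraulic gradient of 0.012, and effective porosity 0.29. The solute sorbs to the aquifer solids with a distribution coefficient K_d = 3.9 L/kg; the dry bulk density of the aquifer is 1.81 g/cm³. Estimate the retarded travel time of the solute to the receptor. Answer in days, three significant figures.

Specific discharge q = 54.2 × 0.012 = 0.6504 m/d
Seepage velocity v = q / n = 0.6504 / 0.29 = 2.243 m/d
Retardation R = 1 + ρ_b·K_d/n = 1 + 1.81×3.9/0.29 = 25.34
Contaminant velocity v_c = v/R = 2.243/25.34 = 0.08850 m/d
t = L/v_c = 95.0/0.08850 = 1073 d

1070 days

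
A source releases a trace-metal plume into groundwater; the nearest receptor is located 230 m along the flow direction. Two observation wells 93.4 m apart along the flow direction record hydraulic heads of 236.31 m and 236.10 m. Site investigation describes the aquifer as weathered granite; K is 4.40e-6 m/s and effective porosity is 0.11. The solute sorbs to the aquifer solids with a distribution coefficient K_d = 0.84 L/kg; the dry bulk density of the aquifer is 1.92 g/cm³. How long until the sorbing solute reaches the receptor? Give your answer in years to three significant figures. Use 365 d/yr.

Hydraulic gradient i = (236.31 − 236.10) / 93.4 = 0.21 / 93.4 = 0.002248
K = 4.40e-6 m/s × 86400 s/d = 0.3802 m/d
Darcy flux q = K·i = 0.3802 × 0.002248 = 8.547e-4 m/d
Seepage velocity v = q / n = 8.547e-4 / 0.11 = 0.007770 m/d
Retardation R = 1 + ρ_b·K_d/n = 1 + 1.92×0.84/0.11 = 15.66
Contaminant velocity v_c = v/R = 0.007770/15.66 = 4.961e-4 m/d
t = L/v_c = 230/4.961e-4 = 463600 d
   = 463600/365 = 1270 yr

1270 years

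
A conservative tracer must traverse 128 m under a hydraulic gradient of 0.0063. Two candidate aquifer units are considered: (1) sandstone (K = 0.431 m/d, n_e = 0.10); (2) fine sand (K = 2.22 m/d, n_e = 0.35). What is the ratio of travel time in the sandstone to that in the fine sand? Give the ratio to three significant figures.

1.47

Unit 1 (sandstone): v = 0.431×0.0063/0.10 = 0.02715 m/d, t = 128/0.02715 = 4714 d
Unit 2 (fine sand): v = 2.22×0.0063/0.35 = 0.03996 m/d, t = 128/0.03996 = 3203 d
t(sandstone) / t(fine sand) = 4714/3203 = 1.47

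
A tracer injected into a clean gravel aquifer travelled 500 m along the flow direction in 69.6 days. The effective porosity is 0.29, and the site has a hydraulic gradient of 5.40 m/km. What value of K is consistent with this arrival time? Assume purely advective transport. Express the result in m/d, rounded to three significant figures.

v = L / t = 500 / 69.6 = 7.184 m/d
K = v · n / i = 7.184 × 0.29 / 0.0054 = 386 m/d

386 m/d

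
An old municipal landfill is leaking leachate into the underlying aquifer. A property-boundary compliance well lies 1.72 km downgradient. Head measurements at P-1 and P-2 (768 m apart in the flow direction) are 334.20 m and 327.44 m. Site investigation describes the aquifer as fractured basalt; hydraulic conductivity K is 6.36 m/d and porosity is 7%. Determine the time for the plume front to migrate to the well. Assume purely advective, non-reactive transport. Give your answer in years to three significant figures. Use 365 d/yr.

5.89 years

Hydraulic gradient i = (334.20 − 327.44) / 768 = 6.76 / 768 = 0.008802
Specific discharge q = 6.36 × 0.008802 = 0.05598 m/d
Seepage velocity v = q / n = 0.05598 / 0.07 = 0.7997 m/d
L = 1.72 km = 1720 m
t = L / v = 1720 / 0.7997 = 2151 d
   = 2151 / 365 = 5.89 yr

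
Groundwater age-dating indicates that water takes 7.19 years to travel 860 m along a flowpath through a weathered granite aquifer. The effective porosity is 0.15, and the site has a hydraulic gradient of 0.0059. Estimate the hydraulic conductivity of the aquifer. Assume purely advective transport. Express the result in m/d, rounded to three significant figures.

t = 7.19 years = 2624 d
v = L / t = 860 / 2624 = 0.3277 m/d
K = v · n / i = 0.3277 × 0.15 / 0.0059 = 8.33 m/d

8.33 m/d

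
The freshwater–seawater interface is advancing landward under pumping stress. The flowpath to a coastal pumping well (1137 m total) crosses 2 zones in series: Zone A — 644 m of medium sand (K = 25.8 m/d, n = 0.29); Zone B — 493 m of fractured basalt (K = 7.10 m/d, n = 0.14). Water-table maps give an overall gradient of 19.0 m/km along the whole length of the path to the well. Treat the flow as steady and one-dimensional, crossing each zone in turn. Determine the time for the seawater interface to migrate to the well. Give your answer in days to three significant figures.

Steady 1-D flow in series ⇒ the Darcy flux q is identical in every zone and the zone head losses add (resistances L/K in series).
Σ(L/K) = 644/25.8 + 493/7.10 = 24.96 + 69.44 = 94.40 d
K_eq = L_total / Σ(L/K) = 1137 / 94.40 = 12.04 m/d
q = K_eq · i = 12.04 × 0.019 = 0.2289 m/d (same in every zone)
Zone A: v = q/n = 0.2289/0.29 = 0.7891 m/d → t_A = 644/0.7891 = 816.1 d
Zone B: v = q/n = 0.2289/0.14 = 1.635 m/d → t_B = 493/1.635 = 301.6 d
Total t = 816.1 + 301.6 = 1118 d

1120 days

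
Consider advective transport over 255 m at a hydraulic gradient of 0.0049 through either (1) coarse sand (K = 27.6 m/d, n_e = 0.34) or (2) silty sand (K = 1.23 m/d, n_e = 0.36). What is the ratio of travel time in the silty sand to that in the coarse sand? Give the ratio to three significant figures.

23.8

Unit 1 (coarse sand): v = 27.6×0.0049/0.34 = 0.3978 m/d, t = 255/0.3978 = 641.1 d
Unit 2 (silty sand): v = 1.23×0.0049/0.36 = 0.01674 m/d, t = 255/0.01674 = 15230 d
t(silty sand) / t(coarse sand) = 15230/641.1 = 23.8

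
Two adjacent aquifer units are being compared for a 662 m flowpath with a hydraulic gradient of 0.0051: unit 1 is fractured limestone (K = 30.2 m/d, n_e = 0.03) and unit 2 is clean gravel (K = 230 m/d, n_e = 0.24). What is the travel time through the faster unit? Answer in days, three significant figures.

129 days

Unit 1 (fractured limestone): v = 30.2×0.0051/0.03 = 5.134 m/d, t = 662/5.134 = 128.9 d
Unit 2 (clean gravel): v = 230×0.0051/0.24 = 4.888 m/d, t = 662/4.888 = 135.4 d
Faster unit: t = 129 d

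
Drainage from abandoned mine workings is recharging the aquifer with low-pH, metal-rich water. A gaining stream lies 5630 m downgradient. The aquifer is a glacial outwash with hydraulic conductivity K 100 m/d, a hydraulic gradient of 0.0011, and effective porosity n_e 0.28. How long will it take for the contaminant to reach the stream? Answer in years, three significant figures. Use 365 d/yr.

q = Ki = 100 × 0.0011 = 0.1100 m/d
Average linear velocity = 0.1100 / 0.28 = 0.3929 m/d
t = L / v = 5630 / 0.3929 = 14330 d
   = 14330 / 365 = 39.3 yr

39.3 years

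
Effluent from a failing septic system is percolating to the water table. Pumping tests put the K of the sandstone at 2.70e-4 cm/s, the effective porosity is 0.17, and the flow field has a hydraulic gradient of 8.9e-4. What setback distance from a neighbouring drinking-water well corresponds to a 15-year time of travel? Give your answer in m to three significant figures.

K = 2.70e-4 cm/s × 864 = 0.2333 m/d
Darcy flux q = K·i = 0.2333 × 8.9e-4 = 2.076e-4 m/d
v = Ki/n = 0.2333·8.9e-4/0.17 = 0.001221 m/d
T = 15 yr × 365 = 5475 d
L = v × T = 0.001221 × 5475 = 6.687 m

6.69 m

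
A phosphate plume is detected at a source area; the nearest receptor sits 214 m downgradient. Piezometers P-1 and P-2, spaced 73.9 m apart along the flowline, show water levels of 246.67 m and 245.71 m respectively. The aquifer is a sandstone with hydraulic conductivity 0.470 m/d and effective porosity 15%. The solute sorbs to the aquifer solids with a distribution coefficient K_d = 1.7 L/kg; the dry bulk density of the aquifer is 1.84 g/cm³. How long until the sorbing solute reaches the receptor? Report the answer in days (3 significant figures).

115000 days

Hydraulic gradient i = (246.67 − 245.71) / 73.9 = 0.96 / 73.9 = 0.01299
Darcy flux q = K·i = 0.470 × 0.01299 = 0.006106 m/d
Average linear velocity = 0.006106 / 0.15 = 0.04070 m/d
Retardation R = 1 + ρ_b·K_d/n = 1 + 1.84×1.7/0.15 = 21.85
Contaminant velocity v_c = v/R = 0.04070/21.85 = 0.001863 m/d
t = L/v_c = 214/0.001863 = 114900 d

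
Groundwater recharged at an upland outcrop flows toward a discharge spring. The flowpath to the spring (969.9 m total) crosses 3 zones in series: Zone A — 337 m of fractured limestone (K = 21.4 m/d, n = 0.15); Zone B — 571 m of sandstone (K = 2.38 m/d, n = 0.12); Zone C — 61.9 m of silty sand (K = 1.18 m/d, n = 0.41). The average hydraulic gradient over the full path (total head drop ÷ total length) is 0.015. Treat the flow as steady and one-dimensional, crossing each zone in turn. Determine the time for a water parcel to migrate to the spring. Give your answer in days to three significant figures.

3060 days

Continuity: the same q passes through each zone, so ΔH = q·Σ(L_j/K_j) — the zones act as resistances in series.
Σ(L/K) = 337/21.4 + 571/2.38 + 61.9/1.18 = 15.75 + 239.9 + 52.46 = 308.1 d
K_eq = L_total / Σ(L/K) = 969.9 / 308.1 = 3.148 m/d
q = K_eq · i = 3.148 × 0.015 = 0.04722 m/d (same in every zone)
Zone A: v = q/n = 0.04722/0.15 = 0.3148 m/d → t_A = 337/0.3148 = 1071 d
Zone B: v = q/n = 0.04722/0.12 = 0.3935 m/d → t_B = 571/0.3935 = 1451 d
Zone C: v = q/n = 0.04722/0.41 = 0.1152 m/d → t_C = 61.9/0.1152 = 537.5 d
Total t = 1071 + 1451 + 537.5 = 3059 d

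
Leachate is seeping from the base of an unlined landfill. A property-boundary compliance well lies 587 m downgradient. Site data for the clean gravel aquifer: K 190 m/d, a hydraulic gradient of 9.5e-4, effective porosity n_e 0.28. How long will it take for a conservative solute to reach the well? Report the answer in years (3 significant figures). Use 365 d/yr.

Darcy flux q = K·i = 190 × 9.5e-4 = 0.1805 m/d
v = Ki/n = 190·9.5e-4/0.28 = 0.6446 m/d
t = L / v = 587 / 0.6446 = 910.6 d
   = 910.6 / 365 = 2.49 yr

2.49 years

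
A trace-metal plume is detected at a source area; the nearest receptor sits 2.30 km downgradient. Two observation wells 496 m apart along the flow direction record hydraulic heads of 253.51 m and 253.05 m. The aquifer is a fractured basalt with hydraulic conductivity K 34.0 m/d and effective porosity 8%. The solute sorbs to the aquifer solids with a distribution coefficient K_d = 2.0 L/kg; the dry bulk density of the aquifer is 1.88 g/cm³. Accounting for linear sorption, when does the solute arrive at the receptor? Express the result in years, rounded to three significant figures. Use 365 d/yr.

767 years

Hydraulic gradient i = (253.51 − 253.05) / 496 = 0.46 / 496 = 9.274e-4
Darcy flux q = K·i = 34.0 × 9.274e-4 = 0.03153 m/d
Average linear velocity = 0.03153 / 0.08 = 0.3942 m/d
Retardation R = 1 + ρ_b·K_d/n = 1 + 1.88×2.0/0.08 = 48.00
Contaminant velocity v_c = v/R = 0.3942/48.00 = 0.008212 m/d
L = 2.30 km = 2300 m
t = L/v_c = 2300/0.008212 = 280100 d
   = 280100/365 = 767 yr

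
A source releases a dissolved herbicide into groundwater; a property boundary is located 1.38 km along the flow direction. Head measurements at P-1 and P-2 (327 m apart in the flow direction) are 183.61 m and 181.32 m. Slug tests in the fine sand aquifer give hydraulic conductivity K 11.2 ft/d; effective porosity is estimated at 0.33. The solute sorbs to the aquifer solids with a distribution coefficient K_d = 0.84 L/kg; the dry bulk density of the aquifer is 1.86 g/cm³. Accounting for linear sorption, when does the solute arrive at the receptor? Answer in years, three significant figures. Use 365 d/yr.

Hydraulic gradient i = (183.61 − 181.32) / 327 = 2.29 / 327 = 0.007003
K = 11.2 ft/d × 0.3048 = 3.414 m/d
Darcy flux q = K·i = 3.414 × 0.007003 = 0.02391 m/d
v = Ki/n = 3.414·0.007003/0.33 = 0.07244 m/d
Retardation R = 1 + ρ_b·K_d/n = 1 + 1.86×0.84/0.33 = 5.735
Contaminant velocity v_c = v/R = 0.07244/5.735 = 0.01263 m/d
L = 1.38 km = 1380 m
t = L/v_c = 1380/0.01263 = 109200 d
   = 109200/365 = 299 yr

299 years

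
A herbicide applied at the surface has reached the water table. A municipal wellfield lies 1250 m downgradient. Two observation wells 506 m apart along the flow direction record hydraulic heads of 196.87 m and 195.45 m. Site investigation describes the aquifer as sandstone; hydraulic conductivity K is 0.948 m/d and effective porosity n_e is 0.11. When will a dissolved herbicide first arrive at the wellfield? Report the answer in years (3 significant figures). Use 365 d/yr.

Hydraulic gradient i = (196.87 − 195.45) / 506 = 1.42 / 506 = 0.002806
Darcy flux q = K·i = 0.948 × 0.002806 = 0.002660 m/d
v = Ki/n = 0.948·0.002806/0.11 = 0.02419 m/d
t = L / v = 1250 / 0.02419 = 51680 d
   = 51680 / 365 = 142 yr

142 years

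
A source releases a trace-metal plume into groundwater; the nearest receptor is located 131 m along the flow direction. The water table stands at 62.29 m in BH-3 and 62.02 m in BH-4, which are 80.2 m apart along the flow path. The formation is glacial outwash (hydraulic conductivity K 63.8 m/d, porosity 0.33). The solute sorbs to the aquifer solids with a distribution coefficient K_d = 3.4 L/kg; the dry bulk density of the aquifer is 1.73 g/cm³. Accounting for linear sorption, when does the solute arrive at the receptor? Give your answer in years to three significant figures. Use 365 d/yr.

10.4 years

Hydraulic gradient i = (62.29 − 62.02) / 80.2 = 0.27 / 80.2 = 0.003367
Darcy flux q = K·i = 63.8 × 0.003367 = 0.2148 m/d
Average linear velocity = 0.2148 / 0.33 = 0.6509 m/d
Retardation R = 1 + ρ_b·K_d/n = 1 + 1.73×3.4/0.33 = 18.82
Contaminant velocity v_c = v/R = 0.6509/18.82 = 0.03458 m/d
t = L/v_c = 131/0.03458 = 3789 d
   = 3789/365 = 10.4 yr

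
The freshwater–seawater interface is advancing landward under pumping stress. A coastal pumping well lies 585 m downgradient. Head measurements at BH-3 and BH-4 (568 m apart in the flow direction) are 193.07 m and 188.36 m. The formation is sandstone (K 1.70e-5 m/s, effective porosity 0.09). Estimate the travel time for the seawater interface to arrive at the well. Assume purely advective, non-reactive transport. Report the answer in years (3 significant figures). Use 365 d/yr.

11.8 years

Hydraulic gradient i = (193.07 − 188.36) / 568 = 4.71 / 568 = 0.008292
K = 1.70e-5 m/s × 86400 s/d = 1.469 m/d
Specific discharge q = 1.469 × 0.008292 = 0.01218 m/d
Seepage velocity v = q / n = 0.01218 / 0.09 = 0.1353 m/d
t = L / v = 585 / 0.1353 = 4323 d
   = 4323 / 365 = 11.8 yr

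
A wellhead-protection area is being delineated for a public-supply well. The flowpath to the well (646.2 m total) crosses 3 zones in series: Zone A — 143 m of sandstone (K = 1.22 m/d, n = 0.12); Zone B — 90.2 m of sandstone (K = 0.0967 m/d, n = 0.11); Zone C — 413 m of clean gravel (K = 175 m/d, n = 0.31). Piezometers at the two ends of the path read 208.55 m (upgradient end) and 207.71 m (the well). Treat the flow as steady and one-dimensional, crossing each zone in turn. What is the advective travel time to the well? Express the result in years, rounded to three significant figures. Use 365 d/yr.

Total head drop ΔH = 208.55 − 207.71 = 0.84 m
Continuity: the same q passes through each zone, so ΔH = q·Σ(L_j/K_j) — the zones act as resistances in series.
Σ(L/K) = 143/1.22 + 90.2/0.0967 + 413/175 = 117.2 + 932.8 + 2.360 = 1052 d
q = ΔH / Σ(L/K) = 0.84 / 1052 = 7.982e-4 m/d (same in every zone)
Zone A: v = q/n = 7.982e-4/0.12 = 0.006652 m/d → t_A = 143/0.006652 = 21500 d
Zone B: v = q/n = 7.982e-4/0.11 = 0.007256 m/d → t_B = 90.2/0.007256 = 12430 d
Zone C: v = q/n = 7.982e-4/0.31 = 0.002575 m/d → t_C = 413/0.002575 = 160400 d
Total t = 21500 + 12430 + 160400 = 194300 d
   = 194300 / 365 = 532 yr

532 years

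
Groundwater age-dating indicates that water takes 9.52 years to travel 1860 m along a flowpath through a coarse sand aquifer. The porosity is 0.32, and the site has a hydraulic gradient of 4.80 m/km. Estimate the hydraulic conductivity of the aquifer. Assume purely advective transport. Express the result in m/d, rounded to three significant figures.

35.7 m/d

t = 9.52 years = 3475 d
v = L / t = 1860 / 3475 = 0.5353 m/d
K = v · n / i = 0.5353 × 0.32 / 0.0048 = 35.7 m/d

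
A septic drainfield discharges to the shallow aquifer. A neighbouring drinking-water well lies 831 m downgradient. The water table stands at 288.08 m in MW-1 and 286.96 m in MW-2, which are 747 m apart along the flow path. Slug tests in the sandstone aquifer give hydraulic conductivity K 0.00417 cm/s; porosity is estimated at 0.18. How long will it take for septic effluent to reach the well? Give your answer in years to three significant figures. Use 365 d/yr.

75.9 years

Hydraulic gradient i = (288.08 − 286.96) / 747 = 1.12 / 747 = 0.001499
K = 0.00417 cm/s × 864 = 3.603 m/d
Darcy flux q = K·i = 3.603 × 0.001499 = 0.005402 m/d
v = Ki/n = 3.603·0.001499/0.18 = 0.03001 m/d
t = L / v = 831 / 0.03001 = 27690 d
   = 27690 / 365 = 75.9 yr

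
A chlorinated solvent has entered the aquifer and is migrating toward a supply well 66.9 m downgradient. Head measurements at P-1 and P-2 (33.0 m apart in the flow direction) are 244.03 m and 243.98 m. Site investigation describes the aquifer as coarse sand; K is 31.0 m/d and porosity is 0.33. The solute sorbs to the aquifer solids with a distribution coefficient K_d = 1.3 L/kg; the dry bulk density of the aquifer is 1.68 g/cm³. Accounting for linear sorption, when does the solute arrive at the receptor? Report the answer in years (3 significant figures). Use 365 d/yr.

Hydraulic gradient i = (244.03 − 243.98) / 33.0 = 0.05 / 33.0 = 0.001515
q = Ki = 31.0 × 0.001515 = 0.04697 m/d
Seepage velocity v = q / n = 0.04697 / 0.33 = 0.1423 m/d
Retardation R = 1 + ρ_b·K_d/n = 1 + 1.68×1.3/0.33 = 7.618
Contaminant velocity v_c = v/R = 0.1423/7.618 = 0.01868 m/d
t = L/v_c = 66.9/0.01868 = 3581 d
   = 3581/365 = 9.81 yr

9.81 years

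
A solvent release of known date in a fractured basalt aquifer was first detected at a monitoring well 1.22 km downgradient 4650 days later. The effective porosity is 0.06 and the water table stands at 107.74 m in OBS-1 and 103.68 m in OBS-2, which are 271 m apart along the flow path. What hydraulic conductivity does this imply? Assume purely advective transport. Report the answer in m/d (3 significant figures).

Hydraulic gradient i = (107.74 − 103.68) / 271 = 4.06 / 271 = 0.01498
L = 1.22 km = 1220 m
v = L / t = 1220 / 4650 = 0.2624 m/d
K = v · n / i = 0.2624 × 0.06 / 0.01498 = 1.05 m/d

1.05 m/d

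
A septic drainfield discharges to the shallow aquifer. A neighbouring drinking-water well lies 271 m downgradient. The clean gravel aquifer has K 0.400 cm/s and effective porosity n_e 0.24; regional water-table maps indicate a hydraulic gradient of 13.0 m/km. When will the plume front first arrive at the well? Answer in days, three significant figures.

14.5 days

K = 0.400 cm/s × 864 = 345.6 m/d
q = Ki = 345.6 × 0.013 = 4.493 m/d
v = Ki/n = 345.6·0.013/0.24 = 18.72 m/d
t = L / v = 271 / 18.72 = 14.48 d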